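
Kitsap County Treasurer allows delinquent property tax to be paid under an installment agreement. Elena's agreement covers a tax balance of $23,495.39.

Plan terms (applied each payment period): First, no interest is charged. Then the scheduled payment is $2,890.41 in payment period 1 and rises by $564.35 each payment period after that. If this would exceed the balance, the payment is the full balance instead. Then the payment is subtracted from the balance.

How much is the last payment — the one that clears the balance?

$3,399.84

Payment period 1: $23,495.39 − $2,890.41 → $20,604.98
Payment period 2: $20,604.98 − $3,454.76 → $17,150.22
Payment period 3: $17,150.22 − $4,019.11 → $13,131.11
Payment period 4: $13,131.11 − $4,583.46 → $8,547.65
Payment period 5: $8,547.65 − $5,147.81 → $3,399.84
Payment period 6: $3,399.84 − $3,399.84 → $0.00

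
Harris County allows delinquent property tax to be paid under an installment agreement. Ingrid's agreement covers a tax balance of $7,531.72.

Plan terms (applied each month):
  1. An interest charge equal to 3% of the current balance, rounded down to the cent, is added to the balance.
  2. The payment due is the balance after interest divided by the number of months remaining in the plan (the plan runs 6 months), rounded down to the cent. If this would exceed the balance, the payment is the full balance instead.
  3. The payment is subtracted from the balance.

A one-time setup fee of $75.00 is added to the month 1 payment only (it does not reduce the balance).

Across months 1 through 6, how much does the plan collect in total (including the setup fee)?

Month 1: opening $7,531.72; interest $225.95 → $7,757.67; payment $1,292.94 (+ $75.00 fee); balance $6,464.73
Month 2: opening $6,464.73; interest $193.94 → $6,658.67; payment $1,331.73; balance $5,326.94
Month 3: opening $5,326.94; interest $159.80 → $5,486.74; payment $1,371.68; balance $4,115.06
Month 4: opening $4,115.06; interest $123.45 → $4,238.51; payment $1,412.83; balance $2,825.68
Month 5: opening $2,825.68; interest $84.77 → $2,910.45; payment $1,455.22; balance $1,455.23
Month 6: opening $1,455.23; interest $43.65 → $1,498.88; payment $1,498.88; balance $0.00
Total paid: $8,438.28

$8,438.28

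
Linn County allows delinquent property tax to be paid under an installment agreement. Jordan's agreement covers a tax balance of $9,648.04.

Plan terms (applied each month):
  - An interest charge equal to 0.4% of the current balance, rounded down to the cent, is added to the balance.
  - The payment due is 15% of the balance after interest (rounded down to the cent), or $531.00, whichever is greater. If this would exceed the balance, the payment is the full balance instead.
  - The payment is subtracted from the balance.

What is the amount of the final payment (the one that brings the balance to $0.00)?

Month 1: $9,648.04 +$38.59 interest = $9,686.63; pay $1,452.99 → $8,233.64
Month 2: $8,233.64 +$32.93 interest = $8,266.57; pay $1,239.98 → $7,026.59
Month 3: $7,026.59 +$28.10 interest = $7,054.69; pay $1,058.20 → $5,996.49
Month 4: $5,996.49 +$23.98 interest = $6,020.47; pay $903.07 → $5,117.40
Month 5: $5,117.40 +$20.46 interest = $5,137.86; pay $770.67 → $4,367.19
Month 6: $4,367.19 +$17.46 interest = $4,384.65; pay $657.69 → $3,726.96
Month 7: $3,726.96 +$14.90 interest = $3,741.86; pay $561.27 → $3,180.59
Month 8: $3,180.59 +$12.72 interest = $3,193.31; pay $531.00 → $2,662.31
Month 9: $2,662.31 +$10.64 interest = $2,672.95; pay $531.00 → $2,141.95
Month 10: $2,141.95 +$8.56 interest = $2,150.51; pay $531.00 → $1,619.51
Month 11: $1,619.51 +$6.47 interest = $1,625.98; pay $531.00 → $1,094.98
Month 12: $1,094.98 +$4.37 interest = $1,099.35; pay $531.00 → $568.35
Month 13: $568.35 +$2.27 interest = $570.62; pay $531.00 → $39.62
Month 14: $39.62 +$0.15 interest = $39.77; pay $39.77 → $0.00

$39.77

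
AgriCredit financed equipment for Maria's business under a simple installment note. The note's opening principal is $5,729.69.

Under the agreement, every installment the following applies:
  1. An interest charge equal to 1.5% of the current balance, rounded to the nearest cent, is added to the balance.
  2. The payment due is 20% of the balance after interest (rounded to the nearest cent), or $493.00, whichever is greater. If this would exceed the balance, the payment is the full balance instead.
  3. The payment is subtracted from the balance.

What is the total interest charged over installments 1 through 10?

$377.04

# | Opening | Interest | Payment | End bal
1 | $5,729.69 | $85.95 | $1,163.13 | $4,652.51
2 | $4,652.51 | $69.79 | $944.46 | $3,777.84
3 | $3,777.84 | $56.67 | $766.90 | $3,067.61
4 | $3,067.61 | $46.01 | $622.72 | $2,490.90
5 | $2,490.90 | $37.36 | $505.65 | $2,022.61
6 | $2,022.61 | $30.34 | $493.00 | $1,559.95
7 | $1,559.95 | $23.40 | $493.00 | $1,090.35
8 | $1,090.35 | $16.36 | $493.00 | $613.71
9 | $613.71 | $9.21 | $493.00 | $129.92
10 | $129.92 | $1.95 | $131.87 | $0.00
Total interest: $85.95 + $69.79 + $56.67 + $46.01 + $37.36 + $30.34 + $23.40 + $16.36 + $9.21 + $1.95 = $377.04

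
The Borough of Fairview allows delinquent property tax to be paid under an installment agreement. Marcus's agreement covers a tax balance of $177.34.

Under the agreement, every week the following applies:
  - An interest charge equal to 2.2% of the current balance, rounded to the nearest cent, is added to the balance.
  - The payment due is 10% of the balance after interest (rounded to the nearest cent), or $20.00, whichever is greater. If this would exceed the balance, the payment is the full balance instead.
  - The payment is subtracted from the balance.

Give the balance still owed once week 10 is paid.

# | Opening | Interest | Payment | End bal
1 | $177.34 | $3.90 | $20.00 | $161.24
2 | $161.24 | $3.55 | $20.00 | $144.79
3 | $144.79 | $3.19 | $20.00 | $127.98
4 | $127.98 | $2.82 | $20.00 | $110.80
5 | $110.80 | $2.44 | $20.00 | $93.24
6 | $93.24 | $2.05 | $20.00 | $75.29
7 | $75.29 | $1.66 | $20.00 | $56.95
8 | $56.95 | $1.25 | $20.00 | $38.20
9 | $38.20 | $0.84 | $20.00 | $19.04
10 | $19.04 | $0.42 | $19.46 | $0.00

$0.00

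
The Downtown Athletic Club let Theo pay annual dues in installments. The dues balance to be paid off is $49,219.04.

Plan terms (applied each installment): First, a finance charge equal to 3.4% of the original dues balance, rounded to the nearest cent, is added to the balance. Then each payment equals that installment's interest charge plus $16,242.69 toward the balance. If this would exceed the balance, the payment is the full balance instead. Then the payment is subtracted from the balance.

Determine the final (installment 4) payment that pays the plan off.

Installment 1: $49,219.04 +$1,673.45 interest = $50,892.49; pay $17,916.14 → $32,976.35
Installment 2: $32,976.35 +$1,673.45 interest = $34,649.80; pay $17,916.14 → $16,733.66
Installment 3: $16,733.66 +$1,673.45 interest = $18,407.11; pay $17,916.14 → $490.97
Installment 4: $490.97 +$1,673.45 interest = $2,164.42; pay $2,164.42 → $0.00

$2,164.42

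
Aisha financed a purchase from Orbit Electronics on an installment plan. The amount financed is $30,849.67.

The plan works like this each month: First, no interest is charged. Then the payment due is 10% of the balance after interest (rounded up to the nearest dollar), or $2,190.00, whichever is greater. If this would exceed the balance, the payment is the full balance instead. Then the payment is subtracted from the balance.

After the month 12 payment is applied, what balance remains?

Month 1: $30,849.67 − $3,085.00 → $27,764.67
Month 2: $27,764.67 − $2,777.00 → $24,987.67
Month 3: $24,987.67 − $2,499.00 → $22,488.67
Month 4: $22,488.67 − $2,249.00 → $20,239.67
Month 5: $20,239.67 − $2,190.00 → $18,049.67
Month 6: $18,049.67 − $2,190.00 → $15,859.67
Month 7: $15,859.67 − $2,190.00 → $13,669.67
Month 8: $13,669.67 − $2,190.00 → $11,479.67
Month 9: $11,479.67 − $2,190.00 → $9,289.67
Month 10: $9,289.67 − $2,190.00 → $7,099.67
Month 11: $7,099.67 − $2,190.00 → $4,909.67
Month 12: $4,909.67 − $2,190.00 → $2,719.67

$2,719.67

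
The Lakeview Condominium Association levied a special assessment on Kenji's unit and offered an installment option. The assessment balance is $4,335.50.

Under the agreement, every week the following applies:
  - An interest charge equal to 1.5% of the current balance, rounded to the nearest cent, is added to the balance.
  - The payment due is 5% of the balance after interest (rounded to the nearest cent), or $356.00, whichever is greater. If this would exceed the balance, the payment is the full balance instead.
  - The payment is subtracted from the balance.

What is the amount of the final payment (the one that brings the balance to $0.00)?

Week 1: opening $4,335.50; interest $65.03 → $4,400.53; payment $356.00; balance $4,044.53
Week 2: opening $4,044.53; interest $60.67 → $4,105.20; payment $356.00; balance $3,749.20
Week 3: opening $3,749.20; interest $56.24 → $3,805.44; payment $356.00; balance $3,449.44
Week 4: opening $3,449.44; interest $51.74 → $3,501.18; payment $356.00; balance $3,145.18
Week 5: opening $3,145.18; interest $47.18 → $3,192.36; payment $356.00; balance $2,836.36
Week 6: opening $2,836.36; interest $42.55 → $2,878.91; payment $356.00; balance $2,522.91
Week 7: opening $2,522.91; interest $37.84 → $2,560.75; payment $356.00; balance $2,204.75
Week 8: opening $2,204.75; interest $33.07 → $2,237.82; payment $356.00; balance $1,881.82
Week 9: opening $1,881.82; interest $28.23 → $1,910.05; payment $356.00; balance $1,554.05
Week 10: opening $1,554.05; interest $23.31 → $1,577.36; payment $356.00; balance $1,221.36
Week 11: opening $1,221.36; interest $18.32 → $1,239.68; payment $356.00; balance $883.68
Week 12: opening $883.68; interest $13.26 → $896.94; payment $356.00; balance $540.94
Week 13: opening $540.94; interest $8.11 → $549.05; payment $356.00; balance $193.05
Week 14: opening $193.05; interest $2.90 → $195.95; payment $195.95; balance $0.00

$195.95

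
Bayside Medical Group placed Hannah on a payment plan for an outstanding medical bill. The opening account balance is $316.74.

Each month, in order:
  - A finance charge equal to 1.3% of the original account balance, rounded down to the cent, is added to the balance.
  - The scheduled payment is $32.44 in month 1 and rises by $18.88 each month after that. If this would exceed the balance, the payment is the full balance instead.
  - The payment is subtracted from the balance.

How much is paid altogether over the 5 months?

Month 1: opening $316.74; interest $4.11 → $320.85; payment $32.44; balance $288.41
Month 2: opening $288.41; interest $4.11 → $292.52; payment $51.32; balance $241.20
Month 3: opening $241.20; interest $4.11 → $245.31; payment $70.20; balance $175.11
Month 4: opening $175.11; interest $4.11 → $179.22; payment $89.08; balance $90.14
Month 5: opening $90.14; interest $4.11 → $94.25; payment $94.25; balance $0.00
Total paid: $337.29

$337.29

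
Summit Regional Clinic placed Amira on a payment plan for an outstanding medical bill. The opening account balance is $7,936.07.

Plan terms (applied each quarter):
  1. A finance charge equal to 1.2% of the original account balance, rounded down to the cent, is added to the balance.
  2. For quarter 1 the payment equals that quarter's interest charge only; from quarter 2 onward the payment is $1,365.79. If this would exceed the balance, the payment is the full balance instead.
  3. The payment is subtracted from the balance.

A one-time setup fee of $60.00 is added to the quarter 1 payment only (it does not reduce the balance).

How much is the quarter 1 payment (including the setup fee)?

$155.23

# | Opening | Interest | Payment | Fee | End bal
1 | $7,936.07 | $95.23 | $95.23 | $60.00 | $7,936.07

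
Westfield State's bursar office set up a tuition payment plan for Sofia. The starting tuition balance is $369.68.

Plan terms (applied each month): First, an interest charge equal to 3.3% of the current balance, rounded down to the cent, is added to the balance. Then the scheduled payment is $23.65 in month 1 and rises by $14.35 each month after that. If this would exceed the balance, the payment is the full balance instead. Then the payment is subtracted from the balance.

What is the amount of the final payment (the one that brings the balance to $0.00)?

Month 1: opening $369.68; interest $12.19 → $381.87; payment $23.65; balance $358.22
Month 2: opening $358.22; interest $11.82 → $370.04; payment $38.00; balance $332.04
Month 3: opening $332.04; interest $10.95 → $342.99; payment $52.35; balance $290.64
Month 4: opening $290.64; interest $9.59 → $300.23; payment $66.70; balance $233.53
Month 5: opening $233.53; interest $7.70 → $241.23; payment $81.05; balance $160.18
Month 6: opening $160.18; interest $5.28 → $165.46; payment $95.40; balance $70.06
Month 7: opening $70.06; interest $2.31 → $72.37; payment $72.37; balance $0.00

$72.37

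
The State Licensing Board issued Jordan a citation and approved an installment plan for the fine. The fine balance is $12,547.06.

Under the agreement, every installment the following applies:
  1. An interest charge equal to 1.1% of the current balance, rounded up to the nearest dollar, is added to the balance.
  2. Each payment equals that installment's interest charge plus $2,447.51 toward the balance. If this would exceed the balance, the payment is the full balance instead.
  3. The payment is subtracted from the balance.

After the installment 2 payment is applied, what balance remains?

Installment 1: $12,547.06 +$139.00 interest = $12,686.06; pay $2,586.51 → $10,099.55
Installment 2: $10,099.55 +$112.00 interest = $10,211.55; pay $2,559.51 → $7,652.04

$7,652.04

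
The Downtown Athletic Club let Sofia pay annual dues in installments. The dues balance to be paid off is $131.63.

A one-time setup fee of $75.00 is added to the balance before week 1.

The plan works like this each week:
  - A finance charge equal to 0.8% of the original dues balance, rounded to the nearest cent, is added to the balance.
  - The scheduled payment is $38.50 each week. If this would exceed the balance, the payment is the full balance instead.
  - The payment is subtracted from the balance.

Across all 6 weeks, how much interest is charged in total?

$6.30

# | Opening | Interest | Payment | End bal
1 | $206.63 | $1.05 | $38.50 | $169.18
2 | $169.18 | $1.05 | $38.50 | $131.73
3 | $131.73 | $1.05 | $38.50 | $94.28
4 | $94.28 | $1.05 | $38.50 | $56.83
5 | $56.83 | $1.05 | $38.50 | $19.38
6 | $19.38 | $1.05 | $20.43 | $0.00
Total interest: $1.05 + $1.05 + $1.05 + $1.05 + $1.05 + $1.05 = $6.30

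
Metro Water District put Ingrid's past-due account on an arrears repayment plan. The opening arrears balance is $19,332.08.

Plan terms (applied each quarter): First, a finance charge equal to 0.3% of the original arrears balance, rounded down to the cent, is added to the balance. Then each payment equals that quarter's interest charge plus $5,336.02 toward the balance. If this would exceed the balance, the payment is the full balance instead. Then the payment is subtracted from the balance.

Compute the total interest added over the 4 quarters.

# | Opening | Interest | Payment | End bal
1 | $19,332.08 | $57.99 | $5,394.01 | $13,996.06
2 | $13,996.06 | $57.99 | $5,394.01 | $8,660.04
3 | $8,660.04 | $57.99 | $5,394.01 | $3,324.02
4 | $3,324.02 | $57.99 | $3,382.01 | $0.00
Total interest: $57.99 + $57.99 + $57.99 + $57.99 = $231.96

$231.96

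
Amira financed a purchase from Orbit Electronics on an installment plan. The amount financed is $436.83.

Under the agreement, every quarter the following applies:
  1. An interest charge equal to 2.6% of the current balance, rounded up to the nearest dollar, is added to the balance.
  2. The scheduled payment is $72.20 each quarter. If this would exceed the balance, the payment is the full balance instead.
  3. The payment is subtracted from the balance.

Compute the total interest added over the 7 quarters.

Quarter 1: opening $436.83; interest $12.00 → $448.83; payment $72.20; balance $376.63
Quarter 2: opening $376.63; interest $10.00 → $386.63; payment $72.20; balance $314.43
Quarter 3: opening $314.43; interest $9.00 → $323.43; payment $72.20; balance $251.23
Quarter 4: opening $251.23; interest $7.00 → $258.23; payment $72.20; balance $186.03
Quarter 5: opening $186.03; interest $5.00 → $191.03; payment $72.20; balance $118.83
Quarter 6: opening $118.83; interest $4.00 → $122.83; payment $72.20; balance $50.63
Quarter 7: opening $50.63; interest $2.00 → $52.63; payment $52.63; balance $0.00
Total interest: $12.00 + $10.00 + $9.00 + $7.00 + $5.00 + $4.00 + $2.00 = $49.00

$49.00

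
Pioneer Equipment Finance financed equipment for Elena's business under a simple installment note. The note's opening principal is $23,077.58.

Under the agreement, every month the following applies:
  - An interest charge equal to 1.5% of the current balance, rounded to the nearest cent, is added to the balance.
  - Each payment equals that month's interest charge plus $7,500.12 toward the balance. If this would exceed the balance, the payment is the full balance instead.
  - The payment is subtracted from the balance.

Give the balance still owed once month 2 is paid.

Month 1: opening $23,077.58; interest $346.16 → $23,423.74; payment $7,846.28; balance $15,577.46
Month 2: opening $15,577.46; interest $233.66 → $15,811.12; payment $7,733.78; balance $8,077.34

$8,077.34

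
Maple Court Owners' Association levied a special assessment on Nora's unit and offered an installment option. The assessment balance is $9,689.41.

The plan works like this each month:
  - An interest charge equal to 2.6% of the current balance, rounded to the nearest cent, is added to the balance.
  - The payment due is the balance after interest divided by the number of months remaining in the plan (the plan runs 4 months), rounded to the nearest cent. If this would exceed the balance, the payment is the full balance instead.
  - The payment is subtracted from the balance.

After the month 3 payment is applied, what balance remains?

$2,616.25

Month 1: opening $9,689.41; interest $251.92 → $9,941.33; payment $2,485.33; balance $7,456.00
Month 2: opening $7,456.00; interest $193.86 → $7,649.86; payment $2,549.95; balance $5,099.91
Month 3: opening $5,099.91; interest $132.60 → $5,232.51; payment $2,616.26; balance $2,616.25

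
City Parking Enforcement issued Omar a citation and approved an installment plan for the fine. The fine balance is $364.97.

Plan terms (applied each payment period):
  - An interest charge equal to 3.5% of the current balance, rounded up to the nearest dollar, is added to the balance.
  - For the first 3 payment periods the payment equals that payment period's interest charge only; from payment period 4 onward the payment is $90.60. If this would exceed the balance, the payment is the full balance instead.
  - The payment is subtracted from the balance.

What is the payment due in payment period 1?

$13.00

# | Opening | Interest | Payment | End bal
1 | $364.97 | $13.00 | $13.00 | $364.97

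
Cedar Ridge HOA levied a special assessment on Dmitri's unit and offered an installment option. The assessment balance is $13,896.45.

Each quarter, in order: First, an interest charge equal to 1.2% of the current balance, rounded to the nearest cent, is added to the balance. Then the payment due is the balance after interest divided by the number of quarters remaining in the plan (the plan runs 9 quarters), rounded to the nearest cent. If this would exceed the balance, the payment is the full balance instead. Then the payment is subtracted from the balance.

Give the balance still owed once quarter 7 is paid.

Quarter 1: $13,896.45 +$166.76 interest = $14,063.21; pay $1,562.58 → $12,500.63
Quarter 2: $12,500.63 +$150.01 interest = $12,650.64; pay $1,581.33 → $11,069.31
Quarter 3: $11,069.31 +$132.83 interest = $11,202.14; pay $1,600.31 → $9,601.83
Quarter 4: $9,601.83 +$115.22 interest = $9,717.05; pay $1,619.51 → $8,097.54
Quarter 5: $8,097.54 +$97.17 interest = $8,194.71; pay $1,638.94 → $6,555.77
Quarter 6: $6,555.77 +$78.67 interest = $6,634.44; pay $1,658.61 → $4,975.83
Quarter 7: $4,975.83 +$59.71 interest = $5,035.54; pay $1,678.51 → $3,357.03

$3,357.03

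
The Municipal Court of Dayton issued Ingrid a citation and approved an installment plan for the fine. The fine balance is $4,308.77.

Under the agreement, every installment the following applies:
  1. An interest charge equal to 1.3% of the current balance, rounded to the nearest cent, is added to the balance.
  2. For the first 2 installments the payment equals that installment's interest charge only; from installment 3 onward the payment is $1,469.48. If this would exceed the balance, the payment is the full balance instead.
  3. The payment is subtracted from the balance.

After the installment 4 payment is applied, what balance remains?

$1,463.46

Installment 1: opening $4,308.77; interest $56.01 → $4,364.78; payment $56.01; balance $4,308.77
Installment 2: opening $4,308.77; interest $56.01 → $4,364.78; payment $56.01; balance $4,308.77
Installment 3: opening $4,308.77; interest $56.01 → $4,364.78; payment $1,469.48; balance $2,895.30
Installment 4: opening $2,895.30; interest $37.64 → $2,932.94; payment $1,469.48; balance $1,463.46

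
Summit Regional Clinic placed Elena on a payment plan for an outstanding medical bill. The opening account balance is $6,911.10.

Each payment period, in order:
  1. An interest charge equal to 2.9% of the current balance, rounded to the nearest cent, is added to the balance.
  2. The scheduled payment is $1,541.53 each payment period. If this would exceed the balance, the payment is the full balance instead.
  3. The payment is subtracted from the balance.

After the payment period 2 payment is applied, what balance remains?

$4,189.99

# | Opening | Interest | Payment | End bal
1 | $6,911.10 | $200.42 | $1,541.53 | $5,569.99
2 | $5,569.99 | $161.53 | $1,541.53 | $4,189.99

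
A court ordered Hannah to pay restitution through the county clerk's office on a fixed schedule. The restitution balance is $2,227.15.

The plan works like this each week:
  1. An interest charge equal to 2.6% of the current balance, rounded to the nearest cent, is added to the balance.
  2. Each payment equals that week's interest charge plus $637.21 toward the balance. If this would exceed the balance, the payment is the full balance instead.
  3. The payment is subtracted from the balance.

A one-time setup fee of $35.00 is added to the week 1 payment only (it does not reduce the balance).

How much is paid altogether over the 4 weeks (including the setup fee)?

$2,394.37

Week 1: opening $2,227.15; interest $57.91 → $2,285.06; payment $695.12 (+ $35.00 fee); balance $1,589.94
Week 2: opening $1,589.94; interest $41.34 → $1,631.28; payment $678.55; balance $952.73
Week 3: opening $952.73; interest $24.77 → $977.50; payment $661.98; balance $315.52
Week 4: opening $315.52; interest $8.20 → $323.72; payment $323.72; balance $0.00
Total paid: $2,394.37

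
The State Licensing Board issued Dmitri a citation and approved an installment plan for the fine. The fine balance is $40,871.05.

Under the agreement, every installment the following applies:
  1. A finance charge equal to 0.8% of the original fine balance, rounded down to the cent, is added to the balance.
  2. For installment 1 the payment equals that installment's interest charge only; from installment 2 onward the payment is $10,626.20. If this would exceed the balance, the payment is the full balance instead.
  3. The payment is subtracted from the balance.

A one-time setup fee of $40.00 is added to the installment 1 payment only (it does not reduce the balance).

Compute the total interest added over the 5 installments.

Installment 1: $40,871.05 +$326.96 interest = $41,198.01; pay $326.96 (+ $40.00 fee) → $40,871.05
Installment 2: $40,871.05 +$326.96 interest = $41,198.01; pay $10,626.20 → $30,571.81
Installment 3: $30,571.81 +$326.96 interest = $30,898.77; pay $10,626.20 → $20,272.57
Installment 4: $20,272.57 +$326.96 interest = $20,599.53; pay $10,626.20 → $9,973.33
Installment 5: $9,973.33 +$326.96 interest = $10,300.29; pay $10,300.29 → $0.00
Total interest: $326.96 + $326.96 + $326.96 + $326.96 + $326.96 = $1,634.80

$1,634.80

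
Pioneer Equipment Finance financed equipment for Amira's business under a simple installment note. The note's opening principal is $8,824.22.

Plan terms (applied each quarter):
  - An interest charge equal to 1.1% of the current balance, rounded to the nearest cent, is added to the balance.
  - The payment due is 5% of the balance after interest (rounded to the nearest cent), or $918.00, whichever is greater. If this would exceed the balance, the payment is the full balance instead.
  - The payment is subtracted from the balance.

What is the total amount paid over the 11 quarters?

Quarter 1: opening $8,824.22; interest $97.07 → $8,921.29; payment $918.00; balance $8,003.29
Quarter 2: opening $8,003.29; interest $88.04 → $8,091.33; payment $918.00; balance $7,173.33
Quarter 3: opening $7,173.33; interest $78.91 → $7,252.24; payment $918.00; balance $6,334.24
Quarter 4: opening $6,334.24; interest $69.68 → $6,403.92; payment $918.00; balance $5,485.92
Quarter 5: opening $5,485.92; interest $60.35 → $5,546.27; payment $918.00; balance $4,628.27
Quarter 6: opening $4,628.27; interest $50.91 → $4,679.18; payment $918.00; balance $3,761.18
Quarter 7: opening $3,761.18; interest $41.37 → $3,802.55; payment $918.00; balance $2,884.55
Quarter 8: opening $2,884.55; interest $31.73 → $2,916.28; payment $918.00; balance $1,998.28
Quarter 9: opening $1,998.28; interest $21.98 → $2,020.26; payment $918.00; balance $1,102.26
Quarter 10: opening $1,102.26; interest $12.12 → $1,114.38; payment $918.00; balance $196.38
Quarter 11: opening $196.38; interest $2.16 → $198.54; payment $198.54; balance $0.00
Total paid: $9,378.54

$9,378.54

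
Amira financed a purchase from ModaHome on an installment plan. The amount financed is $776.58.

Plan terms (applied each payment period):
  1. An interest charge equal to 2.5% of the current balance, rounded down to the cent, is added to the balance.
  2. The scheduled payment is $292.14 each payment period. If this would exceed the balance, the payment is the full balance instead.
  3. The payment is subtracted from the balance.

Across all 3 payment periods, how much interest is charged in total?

Payment period 1: opening $776.58; interest $19.41 → $795.99; payment $292.14; balance $503.85
Payment period 2: opening $503.85; interest $12.59 → $516.44; payment $292.14; balance $224.30
Payment period 3: opening $224.30; interest $5.60 → $229.90; payment $229.90; balance $0.00
Total interest: $19.41 + $12.59 + $5.60 = $37.60

$37.60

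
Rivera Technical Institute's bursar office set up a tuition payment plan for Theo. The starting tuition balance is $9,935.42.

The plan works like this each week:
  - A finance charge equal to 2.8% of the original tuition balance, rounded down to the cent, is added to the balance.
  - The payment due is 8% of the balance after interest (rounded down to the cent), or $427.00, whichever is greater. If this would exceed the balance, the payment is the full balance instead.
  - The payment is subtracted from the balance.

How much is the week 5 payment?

$664.25

Week 1: $9,935.42 +$278.19 interest = $10,213.61; pay $817.08 → $9,396.53
Week 2: $9,396.53 +$278.19 interest = $9,674.72; pay $773.97 → $8,900.75
Week 3: $8,900.75 +$278.19 interest = $9,178.94; pay $734.31 → $8,444.63
Week 4: $8,444.63 +$278.19 interest = $8,722.82; pay $697.82 → $8,025.00
Week 5: $8,025.00 +$278.19 interest = $8,303.19; pay $664.25 → $7,638.94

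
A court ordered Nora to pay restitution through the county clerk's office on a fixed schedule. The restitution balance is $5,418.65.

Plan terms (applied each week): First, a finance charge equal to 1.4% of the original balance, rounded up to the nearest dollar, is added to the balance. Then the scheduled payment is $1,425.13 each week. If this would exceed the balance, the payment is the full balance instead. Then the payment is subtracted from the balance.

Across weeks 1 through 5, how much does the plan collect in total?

Week 1: $5,418.65 +$76.00 interest = $5,494.65; pay $1,425.13 → $4,069.52
Week 2: $4,069.52 +$76.00 interest = $4,145.52; pay $1,425.13 → $2,720.39
Week 3: $2,720.39 +$76.00 interest = $2,796.39; pay $1,425.13 → $1,371.26
Week 4: $1,371.26 +$76.00 interest = $1,447.26; pay $1,425.13 → $22.13
Week 5: $22.13 +$76.00 interest = $98.13; pay $98.13 → $0.00
Total paid: $5,798.65

$5,798.65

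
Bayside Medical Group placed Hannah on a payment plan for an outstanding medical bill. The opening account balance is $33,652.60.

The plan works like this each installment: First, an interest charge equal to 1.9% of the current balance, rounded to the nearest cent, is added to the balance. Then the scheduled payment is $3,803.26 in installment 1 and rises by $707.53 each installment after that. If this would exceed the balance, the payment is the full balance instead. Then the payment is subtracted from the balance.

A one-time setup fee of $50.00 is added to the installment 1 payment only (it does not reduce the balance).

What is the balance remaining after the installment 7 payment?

$0.00

Installment 1: $33,652.60 +$639.40 interest = $34,292.00; pay $3,803.26 (+ $50.00 fee) → $30,488.74
Installment 2: $30,488.74 +$579.29 interest = $31,068.03; pay $4,510.79 → $26,557.24
Installment 3: $26,557.24 +$504.59 interest = $27,061.83; pay $5,218.32 → $21,843.51
Installment 4: $21,843.51 +$415.03 interest = $22,258.54; pay $5,925.85 → $16,332.69
Installment 5: $16,332.69 +$310.32 interest = $16,643.01; pay $6,633.38 → $10,009.63
Installment 6: $10,009.63 +$190.18 interest = $10,199.81; pay $7,340.91 → $2,858.90
Installment 7: $2,858.90 +$54.32 interest = $2,913.22; pay $2,913.22 → $0.00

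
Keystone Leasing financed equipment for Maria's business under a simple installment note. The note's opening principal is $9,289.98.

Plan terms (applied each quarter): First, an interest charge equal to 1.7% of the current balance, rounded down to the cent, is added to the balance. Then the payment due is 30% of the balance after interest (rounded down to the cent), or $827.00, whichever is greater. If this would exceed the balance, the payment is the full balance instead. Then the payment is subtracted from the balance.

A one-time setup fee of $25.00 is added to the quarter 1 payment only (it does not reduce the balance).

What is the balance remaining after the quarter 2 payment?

$4,708.18

Quarter 1: opening $9,289.98; interest $157.92 → $9,447.90; payment $2,834.37 (+ $25.00 fee); balance $6,613.53
Quarter 2: opening $6,613.53; interest $112.43 → $6,725.96; payment $2,017.78; balance $4,708.18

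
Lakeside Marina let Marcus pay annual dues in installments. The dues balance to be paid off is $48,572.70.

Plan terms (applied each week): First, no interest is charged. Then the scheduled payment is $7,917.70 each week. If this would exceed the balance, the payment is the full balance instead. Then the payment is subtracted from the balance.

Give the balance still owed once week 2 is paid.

$32,737.30

Week 1: opening $48,572.70; payment $7,917.70; balance $40,655.00
Week 2: opening $40,655.00; payment $7,917.70; balance $32,737.30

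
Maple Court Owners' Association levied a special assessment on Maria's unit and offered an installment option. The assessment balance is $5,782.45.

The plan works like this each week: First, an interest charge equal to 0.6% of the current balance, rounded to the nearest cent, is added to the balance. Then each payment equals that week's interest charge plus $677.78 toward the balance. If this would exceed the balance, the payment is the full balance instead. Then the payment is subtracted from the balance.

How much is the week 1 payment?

$712.47

# | Opening | Interest | Payment | End bal
1 | $5,782.45 | $34.69 | $712.47 | $5,104.67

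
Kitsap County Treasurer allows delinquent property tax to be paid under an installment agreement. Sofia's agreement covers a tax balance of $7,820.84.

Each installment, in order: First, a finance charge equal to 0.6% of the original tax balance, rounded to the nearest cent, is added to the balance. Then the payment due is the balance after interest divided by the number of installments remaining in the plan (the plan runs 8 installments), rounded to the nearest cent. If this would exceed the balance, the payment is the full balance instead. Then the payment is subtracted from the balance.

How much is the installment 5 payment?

$1,019.12

Installment 1: opening $7,820.84; interest $46.93 → $7,867.77; payment $983.47; balance $6,884.30
Installment 2: opening $6,884.30; interest $46.93 → $6,931.23; payment $990.18; balance $5,941.05
Installment 3: opening $5,941.05; interest $46.93 → $5,987.98; payment $998.00; balance $4,989.98
Installment 4: opening $4,989.98; interest $46.93 → $5,036.91; payment $1,007.38; balance $4,029.53
Installment 5: opening $4,029.53; interest $46.93 → $4,076.46; payment $1,019.12; balance $3,057.34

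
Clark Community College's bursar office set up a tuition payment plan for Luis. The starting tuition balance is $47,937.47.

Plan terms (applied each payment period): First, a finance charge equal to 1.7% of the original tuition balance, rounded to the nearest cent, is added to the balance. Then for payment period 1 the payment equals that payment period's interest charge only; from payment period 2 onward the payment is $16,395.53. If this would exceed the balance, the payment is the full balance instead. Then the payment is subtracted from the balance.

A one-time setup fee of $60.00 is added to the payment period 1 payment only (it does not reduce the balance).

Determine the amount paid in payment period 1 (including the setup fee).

$874.94

Payment period 1: $47,937.47 +$814.94 interest = $48,752.41; pay $814.94 (+ $60.00 fee) → $47,937.47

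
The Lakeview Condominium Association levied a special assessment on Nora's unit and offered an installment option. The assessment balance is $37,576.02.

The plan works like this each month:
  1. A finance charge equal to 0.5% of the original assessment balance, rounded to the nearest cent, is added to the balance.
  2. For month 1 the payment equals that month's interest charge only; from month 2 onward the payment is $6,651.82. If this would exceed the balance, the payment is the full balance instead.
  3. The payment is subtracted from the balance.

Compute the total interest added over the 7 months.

# | Opening | Interest | Payment | End bal
1 | $37,576.02 | $187.88 | $187.88 | $37,576.02
2 | $37,576.02 | $187.88 | $6,651.82 | $31,112.08
3 | $31,112.08 | $187.88 | $6,651.82 | $24,648.14
4 | $24,648.14 | $187.88 | $6,651.82 | $18,184.20
5 | $18,184.20 | $187.88 | $6,651.82 | $11,720.26
6 | $11,720.26 | $187.88 | $6,651.82 | $5,256.32
7 | $5,256.32 | $187.88 | $5,444.20 | $0.00
Total interest: $187.88 + $187.88 + $187.88 + $187.88 + $187.88 + $187.88 + $187.88 = $1,315.16

$1,315.16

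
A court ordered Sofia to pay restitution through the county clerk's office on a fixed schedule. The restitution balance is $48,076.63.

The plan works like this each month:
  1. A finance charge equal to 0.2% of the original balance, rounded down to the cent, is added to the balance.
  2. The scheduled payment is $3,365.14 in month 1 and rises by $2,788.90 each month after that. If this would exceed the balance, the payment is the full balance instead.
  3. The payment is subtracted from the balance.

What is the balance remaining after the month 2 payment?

Month 1: opening $48,076.63; interest $96.15 → $48,172.78; payment $3,365.14; balance $44,807.64
Month 2: opening $44,807.64; interest $96.15 → $44,903.79; payment $6,154.04; balance $38,749.75

$38,749.75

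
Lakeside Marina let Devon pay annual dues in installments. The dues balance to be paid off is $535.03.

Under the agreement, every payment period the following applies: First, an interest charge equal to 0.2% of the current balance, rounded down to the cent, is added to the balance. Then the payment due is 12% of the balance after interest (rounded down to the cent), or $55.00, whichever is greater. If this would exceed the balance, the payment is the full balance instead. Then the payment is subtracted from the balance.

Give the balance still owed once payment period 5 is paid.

$253.15

Payment period 1: opening $535.03; interest $1.07 → $536.10; payment $64.33; balance $471.77
Payment period 2: opening $471.77; interest $0.94 → $472.71; payment $56.72; balance $415.99
Payment period 3: opening $415.99; interest $0.83 → $416.82; payment $55.00; balance $361.82
Payment period 4: opening $361.82; interest $0.72 → $362.54; payment $55.00; balance $307.54
Payment period 5: opening $307.54; interest $0.61 → $308.15; payment $55.00; balance $253.15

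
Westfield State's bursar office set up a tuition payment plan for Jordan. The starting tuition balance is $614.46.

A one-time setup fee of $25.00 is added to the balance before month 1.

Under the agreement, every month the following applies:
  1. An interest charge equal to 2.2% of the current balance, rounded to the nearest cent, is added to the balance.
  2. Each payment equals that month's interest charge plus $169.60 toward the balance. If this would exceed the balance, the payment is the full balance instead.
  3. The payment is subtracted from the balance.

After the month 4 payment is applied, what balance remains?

# | Opening | Interest | Payment | End bal
1 | $639.46 | $14.07 | $183.67 | $469.86
2 | $469.86 | $10.34 | $179.94 | $300.26
3 | $300.26 | $6.61 | $176.21 | $130.66
4 | $130.66 | $2.87 | $133.53 | $0.00

$0.00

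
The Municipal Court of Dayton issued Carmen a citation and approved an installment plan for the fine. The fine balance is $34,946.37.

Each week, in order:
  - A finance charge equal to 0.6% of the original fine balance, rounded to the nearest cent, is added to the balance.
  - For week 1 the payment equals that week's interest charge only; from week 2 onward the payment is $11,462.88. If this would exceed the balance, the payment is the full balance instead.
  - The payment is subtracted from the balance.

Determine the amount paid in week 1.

Week 1: $34,946.37 +$209.68 interest = $35,156.05; pay $209.68 → $34,946.37

$209.68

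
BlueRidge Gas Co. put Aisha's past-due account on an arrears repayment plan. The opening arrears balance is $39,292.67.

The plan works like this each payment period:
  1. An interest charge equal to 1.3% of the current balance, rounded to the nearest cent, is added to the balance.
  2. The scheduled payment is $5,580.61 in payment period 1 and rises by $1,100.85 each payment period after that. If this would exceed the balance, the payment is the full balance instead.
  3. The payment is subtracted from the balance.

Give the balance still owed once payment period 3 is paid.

$20,567.81

# | Opening | Interest | Payment | End bal
1 | $39,292.67 | $510.80 | $5,580.61 | $34,222.86
2 | $34,222.86 | $444.90 | $6,681.46 | $27,986.30
3 | $27,986.30 | $363.82 | $7,782.31 | $20,567.81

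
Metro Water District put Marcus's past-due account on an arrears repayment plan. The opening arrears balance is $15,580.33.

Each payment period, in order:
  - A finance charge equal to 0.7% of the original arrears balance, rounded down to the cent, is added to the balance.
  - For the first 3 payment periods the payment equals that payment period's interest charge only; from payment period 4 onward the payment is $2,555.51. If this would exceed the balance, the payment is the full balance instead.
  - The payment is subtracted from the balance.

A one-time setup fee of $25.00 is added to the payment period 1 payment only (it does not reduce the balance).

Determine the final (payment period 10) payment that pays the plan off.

Payment period 1: opening $15,580.33; interest $109.06 → $15,689.39; payment $109.06 (+ $25.00 fee); balance $15,580.33
Payment period 2: opening $15,580.33; interest $109.06 → $15,689.39; payment $109.06; balance $15,580.33
Payment period 3: opening $15,580.33; interest $109.06 → $15,689.39; payment $109.06; balance $15,580.33
Payment period 4: opening $15,580.33; interest $109.06 → $15,689.39; payment $2,555.51; balance $13,133.88
Payment period 5: opening $13,133.88; interest $109.06 → $13,242.94; payment $2,555.51; balance $10,687.43
Payment period 6: opening $10,687.43; interest $109.06 → $10,796.49; payment $2,555.51; balance $8,240.98
Payment period 7: opening $8,240.98; interest $109.06 → $8,350.04; payment $2,555.51; balance $5,794.53
Payment period 8: opening $5,794.53; interest $109.06 → $5,903.59; payment $2,555.51; balance $3,348.08
Payment period 9: opening $3,348.08; interest $109.06 → $3,457.14; payment $2,555.51; balance $901.63
Payment period 10: opening $901.63; interest $109.06 → $1,010.69; payment $1,010.69; balance $0.00

$1,010.69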